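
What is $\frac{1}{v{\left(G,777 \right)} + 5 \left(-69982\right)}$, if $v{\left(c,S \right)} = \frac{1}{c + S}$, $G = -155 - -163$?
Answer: $- \frac{785}{274679349} \approx -2.8579 \cdot 10^{-6}$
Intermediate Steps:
$G = 8$ ($G = -155 + 163 = 8$)
$v{\left(c,S \right)} = \frac{1}{S + c}$
$\frac{1}{v{\left(G,777 \right)} + 5 \left(-69982\right)} = \frac{1}{\frac{1}{777 + 8} + 5 \left(-69982\right)} = \frac{1}{\frac{1}{785} - 349910} = \frac{1}{- \frac{274679349}{785}} = - \frac{785}{274679349}$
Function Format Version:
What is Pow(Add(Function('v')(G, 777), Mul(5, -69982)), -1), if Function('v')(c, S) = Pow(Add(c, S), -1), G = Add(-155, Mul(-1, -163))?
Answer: Rational(-785, 274679349) ≈ -2.8579e-6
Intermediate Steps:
G = 8 (G = Add(-155, 163) = 8)
Function('v')(c, S) = Pow(Add(S, c), -1)
Pow(Add(Function('v')(G, 777), Mul(5, -69982)), -1) = Pow(Add(Pow(Add(777, 8), -1), Mul(5, -69982)), -1) = Pow(Add(Pow(785, -1), -349910), -1) = Pow(Add(Rational(1, 785), -349910), -1) = Pow(Rational(-274679349, 785), -1) = Rational(-785, 274679349)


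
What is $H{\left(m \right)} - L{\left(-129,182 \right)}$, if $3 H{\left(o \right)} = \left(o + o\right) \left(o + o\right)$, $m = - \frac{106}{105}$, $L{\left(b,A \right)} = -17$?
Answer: $\frac{607219}{33075} \approx 18.359$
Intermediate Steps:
$m = - \frac{106}{105}$ ($m = \left(-106\right) \frac{1}{105} = - \frac{106}{105} \approx -1.0095$)
$H{\left(o \right)} = \frac{4 o^{2}}{3}$ ($H{\left(o \right)} = \frac{\left(o + o\right) \left(o + o\right)}{3} = \frac{2 o 2 o}{3} = \frac{4 o^{2}}{3}$)
$H{\left(m \right)} - L{\left(-129,182 \right)} = \frac{4 \left(- \frac{106}{105}\right)^{2}}{3} - -17 = \frac{4}{3} \cdot \frac{11236}{11025} + 17 = \frac{44944}{33075} + 17 = \frac{607219}{33075}$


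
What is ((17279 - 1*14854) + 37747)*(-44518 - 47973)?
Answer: -3715548452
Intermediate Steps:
((17279 - 1*14854) + 37747)*(-44518 - 47973) = ((17279 - 14854) + 37747)*(-92491) = (2425 + 37747)*(-92491) = 40172*(-92491) = -3715548452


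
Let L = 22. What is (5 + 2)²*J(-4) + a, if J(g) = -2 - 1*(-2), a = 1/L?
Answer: 1/22 ≈ 0.045455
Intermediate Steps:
a = 1/22 ≈ 0.045455
J(g) = 0 (J(g) = -2 + 2 = 0)
(5 + 2)²*J(-4) + a = (5 + 2)²*0 + 1/22 = 7²*0 + 1/22 = 49*0 + 1/22 = 0 + 1/22 = 1/22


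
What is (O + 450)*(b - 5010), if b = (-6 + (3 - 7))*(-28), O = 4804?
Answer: -24851420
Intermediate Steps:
b = 280 (b = (-6 - 4)*(-28) = -10*(-28) = 280)
(O + 450)*(b - 5010) = (4804 + 450)*(280 - 5010) = 5254*(-4730) = -24851420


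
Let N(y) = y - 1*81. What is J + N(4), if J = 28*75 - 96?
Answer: 1927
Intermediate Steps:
N(y) = -81 + y (N(y) = y - 81 = -81 + y)
J = 2004 (J = 2100 - 96 = 2004)
J + N(4) = 2004 + (-81 + 4) = 2004 - 77 = 1927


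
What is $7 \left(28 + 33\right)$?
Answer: $427$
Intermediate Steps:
$7 \left(28 + 33\right) = 7 \cdot 61 = 427$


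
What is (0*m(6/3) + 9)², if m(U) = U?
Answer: 81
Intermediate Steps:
(0*m(6/3) + 9)² = (0*(6/3) + 9)² = (0*(6*(⅓)) + 9)² = (0*2 + 9)² = (0 + 9)² = 9² = 81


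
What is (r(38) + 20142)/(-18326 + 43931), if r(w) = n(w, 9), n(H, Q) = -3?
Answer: 6713/8535 ≈ 0.78653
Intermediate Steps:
r(w) = -3
(r(38) + 20142)/(-18326 + 43931) = (-3 + 20142)/(-18326 + 43931) = 20139/25605 = 20139*(1/25605) = 6713/8535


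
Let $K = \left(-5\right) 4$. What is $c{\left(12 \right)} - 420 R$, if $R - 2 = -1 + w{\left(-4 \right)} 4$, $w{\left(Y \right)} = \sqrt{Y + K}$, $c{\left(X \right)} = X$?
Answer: $-408 - 3360 i \sqrt{6} \approx -408.0 - 8230.3 i$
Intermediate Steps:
$K = -20$
$w{\left(Y \right)} = \sqrt{-20 + Y}$ ($w{\left(Y \right)} = \sqrt{Y - 20} = \sqrt{-20 + Y}$)
$R = 1 + 8 i \sqrt{6}$ ($R = 2 - \left(1 - \sqrt{-20 - 4} \cdot 4\right) = 2 - \left(1 - \sqrt{-24} \cdot 4\right) = 2 - \left(1 - 2 i \sqrt{6} \cdot 4\right) = 2 - \left(1 - 8 i \sqrt{6}\right) = 1 + 8 i \sqrt{6} \approx 1.0 + 19.596 i$)
$c{\left(12 \right)} - 420 R = 12 - 420 \left(1 + 8 i \sqrt{6}\right) = 12 - \left(420 + 3360 i \sqrt{6}\right) = -408 - 3360 i \sqrt{6}$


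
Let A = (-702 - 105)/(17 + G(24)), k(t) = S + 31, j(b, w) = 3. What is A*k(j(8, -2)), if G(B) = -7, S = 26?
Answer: -45999/10 ≈ -4599.9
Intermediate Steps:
k(t) = 57 (k(t) = 26 + 31 = 57)
A = -807/10 (A = (-702 - 105)/(17 - 7) = -807/10 ≈ -80.700)
A*k(j(8, -2)) = -807/10*57 = -45999/10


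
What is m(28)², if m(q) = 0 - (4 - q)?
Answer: 576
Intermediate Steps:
m(q) = -4 + q (m(q) = 0 + (-4 + q) = -4 + q)
m(28)² = (-4 + 28)² = 24² = 576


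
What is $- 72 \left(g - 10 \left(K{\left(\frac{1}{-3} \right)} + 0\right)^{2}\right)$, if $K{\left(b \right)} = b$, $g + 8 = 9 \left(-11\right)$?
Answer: $7784$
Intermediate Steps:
$g = -107$ ($g = -8 + 9 \left(-11\right) = -8 - 99 = -107$)
$- 72 \left(g - 10 \left(K{\left(\frac{1}{-3} \right)} + 0\right)^{2}\right) = - 72 \left(-107 - 10 \left(\frac{1}{-3} + 0\right)^{2}\right) = - 72 \left(-107 - 10 \left(- \frac{1}{3} + 0\right)^{2}\right) = - 72 \left(-107 - 10 \left(- \frac{1}{3}\right)^{2}\right) = - 72 \left(-107 - \frac{10}{9}\right) = \left(-72\right) \left(- \frac{973}{9}\right) = 7784$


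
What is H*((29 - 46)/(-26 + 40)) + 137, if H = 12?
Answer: 857/7 ≈ 122.43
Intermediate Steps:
H*((29 - 46)/(-26 + 40)) + 137 = 12*((29 - 46)/(-26 + 40)) + 137 = 12*(-17/14) + 137 = -102/7 + 137 = 857/7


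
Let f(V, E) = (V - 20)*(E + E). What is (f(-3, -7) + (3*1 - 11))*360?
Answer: 113040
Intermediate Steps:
f(V, E) = 2*E*(-20 + V) (f(V, E) = (-20 + V)*(2*E) = 2*E*(-20 + V))
(f(-3, -7) + (3*1 - 11))*360 = (2*(-7)*(-20 - 3) + (3*1 - 11))*360 = (2*(-7)*(-23) + (3 - 11))*360 = (322 - 8)*360 = 314*360 = 113040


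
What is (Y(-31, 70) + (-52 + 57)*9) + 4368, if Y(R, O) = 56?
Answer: 4469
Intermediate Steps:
(Y(-31, 70) + (-52 + 57)*9) + 4368 = (56 + (-52 + 57)*9) + 4368 = (56 + 5*9) + 4368 = (56 + 45) + 4368 = 101 + 4368 = 4469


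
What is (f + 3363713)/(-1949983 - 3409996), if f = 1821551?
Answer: -5185264/5359979 ≈ -0.96740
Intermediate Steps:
(f + 3363713)/(-1949983 - 3409996) = (1821551 + 3363713)/(-1949983 - 3409996) = 5185264/(-5359979) = 5185264*(-1/5359979) = -5185264/5359979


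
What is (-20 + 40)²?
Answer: 400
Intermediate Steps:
(-20 + 40)² = 20² = 400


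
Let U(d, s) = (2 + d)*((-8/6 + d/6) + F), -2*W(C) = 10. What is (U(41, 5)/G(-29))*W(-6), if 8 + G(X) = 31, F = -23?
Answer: 7525/46 ≈ 163.59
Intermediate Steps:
G(X) = 23 (G(X) = -8 + 31 = 23)
W(C) = -5 (W(C) = -1/2*10 = -5)
U(d, s) = (2 + d)*(-73/3 + d/6) (U(d, s) = (2 + d)*((-8/6 + d/6) - 23) = (2 + d)*((-8*1/6 + d*(1/6)) - 23) = (2 + d)*((-4/3 + d/6) - 23) = (2 + d)*(-73/3 + d/6))
(U(41, 5)/G(-29))*W(-6) = ((-146/3 - 24*41 + (1/6)*41**2)/23)*(-5) = ((-146/3 - 984 + (1/6)*1681)*(1/23))*(-5) = ((-146/3 - 984 + 1681/6)*(1/23))*(-5) = -1505/2*1/23*(-5) = -1505/46*(-5) = 7525/46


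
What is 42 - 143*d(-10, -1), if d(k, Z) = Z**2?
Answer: -101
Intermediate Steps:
42 - 143*d(-10, -1) = 42 - 143*(-1)**2 = 42 - 143*1 = 42 - 143 = -101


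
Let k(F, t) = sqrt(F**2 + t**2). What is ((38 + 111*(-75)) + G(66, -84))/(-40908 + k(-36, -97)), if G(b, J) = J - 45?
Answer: 344281728/1673453759 + 8416*sqrt(10705)/1673453759 ≈ 0.20625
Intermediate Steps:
G(b, J) = -45 + J
((38 + 111*(-75)) + G(66, -84))/(-40908 + k(-36, -97)) = ((38 + 111*(-75)) + (-45 - 84))/(-40908 + sqrt((-36)**2 + (-97)**2)) = ((38 - 8325) - 129)/(-40908 + sqrt(1296 + 9409)) = (-8287 - 129)/(-40908 + sqrt(10705)) = -8416/(-40908 + sqrt(10705))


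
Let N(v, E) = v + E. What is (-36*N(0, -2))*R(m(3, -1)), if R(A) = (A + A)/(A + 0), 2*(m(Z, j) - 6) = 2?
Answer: 144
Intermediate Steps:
N(v, E) = E + v
m(Z, j) = 7 (m(Z, j) = 6 + (½)*2 = 6 + 1 = 7)
R(A) = 2 (R(A) = (2*A)/A = 2)
(-36*N(0, -2))*R(m(3, -1)) = -36*(-2 + 0)*2 = -36*(-2)*2 = 72*2 = 144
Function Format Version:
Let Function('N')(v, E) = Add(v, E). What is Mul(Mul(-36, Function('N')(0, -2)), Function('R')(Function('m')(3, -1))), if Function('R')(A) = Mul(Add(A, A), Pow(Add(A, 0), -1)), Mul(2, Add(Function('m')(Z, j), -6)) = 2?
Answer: 144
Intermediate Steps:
Function('N')(v, E) = Add(E, v)
Function('m')(Z, j) = 7 (Function('m')(Z, j) = Add(6, Mul(Rational(1, 2), 2)) = Add(6, 1) = 7)
Function('R')(A) = 2 (Function('R')(A) = Mul(Mul(2, A), Pow(A, -1)) = 2)
Mul(Mul(-36, Function('N')(0, -2)), Function('R')(Function('m')(3, -1))) = Mul(Mul(-36, Add(-2, 0)), 2) = Mul(Mul(-36, -2), 2) = Mul(72, 2) = 144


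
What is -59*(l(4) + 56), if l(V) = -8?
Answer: -2832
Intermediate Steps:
-59*(l(4) + 56) = -59*(-8 + 56) = -59*48 = -2832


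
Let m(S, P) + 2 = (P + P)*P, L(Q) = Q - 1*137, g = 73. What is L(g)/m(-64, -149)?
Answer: -4/2775 ≈ -0.0014414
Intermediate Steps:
L(Q) = -137 + Q (L(Q) = Q - 137 = -137 + Q)
m(S, P) = -2 + 2*P**2 (m(S, P) = -2 + (P + P)*P = -2 + (2*P)*P = -2 + 2*P**2)
L(g)/m(-64, -149) = (-137 + 73)/(-2 + 2*(-149)**2) = -64/(-2 + 2*22201) = -64/(-2 + 44402) = -64/44400 = -64*1/44400 = -4/2775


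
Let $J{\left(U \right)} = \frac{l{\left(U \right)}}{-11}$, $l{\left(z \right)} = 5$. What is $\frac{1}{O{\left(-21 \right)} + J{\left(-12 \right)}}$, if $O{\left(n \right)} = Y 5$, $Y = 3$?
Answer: $\frac{11}{160} \approx 0.06875$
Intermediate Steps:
$O{\left(n \right)} = 15$ ($O{\left(n \right)} = 3 \cdot 5 = 15$)
$J{\left(U \right)} = - \frac{5}{11}$ ($J{\left(U \right)} = \frac{5}{-11} = 5 \left(- \frac{1}{11}\right) = - \frac{5}{11}$)
$\frac{1}{O{\left(-21 \right)} + J{\left(-12 \right)}} = \frac{1}{15 - \frac{5}{11}} = \frac{1}{\frac{160}{11}} = \frac{11}{160}$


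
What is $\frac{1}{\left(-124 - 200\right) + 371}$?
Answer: $\frac{1}{47} \approx 0.021277$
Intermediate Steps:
$\frac{1}{\left(-124 - 200\right) + 371} = \frac{1}{-324 + 371} = \frac{1}{47}$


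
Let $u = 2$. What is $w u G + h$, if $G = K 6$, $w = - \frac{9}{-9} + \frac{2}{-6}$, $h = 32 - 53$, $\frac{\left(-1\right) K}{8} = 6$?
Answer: $-405$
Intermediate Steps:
$K = -48$ ($K = \left(-8\right) 6 = -48$)
$h = -21$ ($h = 32 - 53 = -21$)
$w = \frac{2}{3}$ ($w = \left(-9\right) \left(- \frac{1}{9}\right) + 2 \left(- \frac{1}{6}\right) = 1 - \frac{1}{3} = \frac{2}{3} \approx 0.66667$)
$G = -288$ ($G = \left(-48\right) 6 = -288$)
$w u G + h = \frac{2}{3} \cdot 2 \left(-288\right) - 21 = \frac{4}{3} \left(-288\right) - 21 = -384 - 21 = -405$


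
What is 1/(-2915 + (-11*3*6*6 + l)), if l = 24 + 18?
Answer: -1/4061 ≈ -0.00024624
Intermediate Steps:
l = 42
1/(-2915 + (-11*3*6*6 + l)) = 1/(-2915 + (-11*3*6*6 + 42)) = 1/(-2915 + (-198*6 + 42)) = 1/(-2915 + (-11*108 + 42)) = 1/(-2915 + (-1188 + 42)) = 1/(-2915 - 1146) = 1/(-4061) = -1/4061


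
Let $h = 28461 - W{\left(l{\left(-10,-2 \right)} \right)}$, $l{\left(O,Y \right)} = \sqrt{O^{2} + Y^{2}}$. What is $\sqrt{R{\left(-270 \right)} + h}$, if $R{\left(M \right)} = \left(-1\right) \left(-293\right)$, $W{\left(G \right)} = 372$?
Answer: $\sqrt{28382} \approx 168.47$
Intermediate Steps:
$R{\left(M \right)} = 293$
$h = 28089$ ($h = 28461 - 372 = 28089$)
$\sqrt{R{\left(-270 \right)} + h} = \sqrt{293 + 28089} = \sqrt{28382}$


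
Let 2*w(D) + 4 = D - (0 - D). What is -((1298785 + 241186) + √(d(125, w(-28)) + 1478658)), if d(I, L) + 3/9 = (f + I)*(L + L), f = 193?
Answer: -1539971 - √13136199/3 ≈ -1.5412e+6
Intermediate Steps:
w(D) = -2 + D (w(D) = -2 + (D - (0 - D))/2 = -2 + (D - (-1)*D)/2 = -2 + (D + D)/2 = -2 + (2*D)/2 = -2 + D)
d(I, L) = -⅓ + 2*L*(193 + I) (d(I, L) = -⅓ + (193 + I)*(L + L) = -⅓ + (193 + I)*(2*L) = -⅓ + 2*L*(193 + I))
-((1298785 + 241186) + √(d(125, w(-28)) + 1478658)) = -((1298785 + 241186) + √((-⅓ + 386*(-2 - 28) + 2*125*(-2 - 28)) + 1478658)) = -(1539971 + √((-⅓ + 386*(-30) + 2*125*(-30)) + 1478658)) = -(1539971 + √((-⅓ - 11580 - 7500) + 1478658)) = -(1539971 + √(-57241/3 + 1478658)) = -(1539971 + √(4378733/3)) = -(1539971 + √13136199/3) = -1539971 - √13136199/3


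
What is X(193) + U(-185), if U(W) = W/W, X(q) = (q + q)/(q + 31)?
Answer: 305/112 ≈ 2.7232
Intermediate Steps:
X(q) = 2*q/(31 + q) (X(q) = (2*q)/(31 + q) = 2*q/(31 + q))
U(W) = 1
X(193) + U(-185) = 2*193/(31 + 193) + 1 = 2*193/224 + 1 = 2*193*(1/224) + 1 = 193/112 + 1 = 305/112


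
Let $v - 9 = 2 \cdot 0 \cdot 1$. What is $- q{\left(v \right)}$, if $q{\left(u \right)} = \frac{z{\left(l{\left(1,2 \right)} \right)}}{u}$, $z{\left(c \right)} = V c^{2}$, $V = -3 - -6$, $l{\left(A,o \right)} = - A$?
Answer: $- \frac{1}{3} \approx -0.33333$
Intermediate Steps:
$V = 3$ ($V = -3 + 6 = 3$)
$z{\left(c \right)} = 3 c^{2}$
$v = 9$ ($v = 9 + 2 \cdot 0 \cdot 1 = 9 + 0 \cdot 1 = 9 + 0 = 9$)
$q{\left(u \right)} = \frac{3}{u}$ ($q{\left(u \right)} = \frac{3 \left(\left(-1\right) 1\right)^{2}}{u} = \frac{3 \left(-1\right)^{2}}{u} = \frac{3 \cdot 1}{u} = \frac{3}{u}$)
$- q{\left(v \right)} = - \frac{3}{9} = \left(-1\right) \frac{1}{3} = - \frac{1}{3}$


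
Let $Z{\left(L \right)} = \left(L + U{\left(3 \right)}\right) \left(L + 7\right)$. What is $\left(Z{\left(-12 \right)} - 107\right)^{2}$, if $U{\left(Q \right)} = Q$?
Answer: $3844$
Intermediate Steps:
$Z{\left(L \right)} = \left(3 + L\right) \left(7 + L\right)$ ($Z{\left(L \right)} = \left(L + 3\right) \left(L + 7\right) = \left(3 + L\right) \left(7 + L\right)$)
$\left(Z{\left(-12 \right)} - 107\right)^{2} = \left(\left(21 + \left(-12\right)^{2} + 10 \left(-12\right)\right) - 107\right)^{2} = \left(\left(21 + 144 - 120\right) - 107\right)^{2} = \left(45 - 107\right)^{2} = \left(-62\right)^{2} = 3844$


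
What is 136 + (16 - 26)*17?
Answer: -34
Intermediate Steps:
136 + (16 - 26)*17 = 136 - 10*17 = 136 - 170 = -34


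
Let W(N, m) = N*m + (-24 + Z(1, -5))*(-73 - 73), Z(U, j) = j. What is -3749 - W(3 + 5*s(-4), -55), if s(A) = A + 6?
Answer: -7268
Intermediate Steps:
s(A) = 6 + A
W(N, m) = 4234 + N*m (W(N, m) = N*m + (-24 - 5)*(-73 - 73) = N*m - 29*(-146) = N*m + 4234 = 4234 + N*m)
-3749 - W(3 + 5*s(-4), -55) = -3749 - (4234 + (3 + 5*(6 - 4))*(-55)) = -3749 - (4234 + (3 + 5*2)*(-55)) = -3749 - (4234 + (3 + 10)*(-55)) = -3749 - (4234 + 13*(-55)) = -3749 - (4234 - 715) = -3749 - 1*3519 = -3749 - 3519 = -7268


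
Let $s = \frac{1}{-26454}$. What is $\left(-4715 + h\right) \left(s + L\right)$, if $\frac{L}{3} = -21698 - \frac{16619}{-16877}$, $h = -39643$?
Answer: $\frac{214846634871812843}{74410693} \approx 2.8873 \cdot 10^{9}$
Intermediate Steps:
$s = - \frac{1}{26454} \approx -3.7801 \cdot 10^{-5}$
$L = - \frac{1098541581}{16877}$ ($L = 3 \left(-21698 - \frac{16619}{-16877}\right) = 3 \left(-21698 - 16619 \left(- \frac{1}{16877}\right)\right) = 3 \left(-21698 - - \frac{16619}{16877}\right) = 3 \left(-21698 + \frac{16619}{16877}\right) = 3 \left(- \frac{366180527}{16877}\right) = - \frac{1098541581}{16877} \approx -65091.0$)
$\left(-4715 + h\right) \left(s + L\right) = \left(-4715 - 39643\right) \left(- \frac{1}{26454} - \frac{1098541581}{16877}\right) = \left(-44358\right) \left(- \frac{29060819000651}{446464158}\right) = \frac{214846634871812843}{74410693}$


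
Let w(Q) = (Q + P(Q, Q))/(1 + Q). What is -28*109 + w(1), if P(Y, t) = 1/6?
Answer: -36617/12 ≈ -3051.4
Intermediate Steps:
P(Y, t) = 1/6
w(Q) = (1/6 + Q)/(1 + Q) (w(Q) = (Q + 1/6)/(1 + Q) = (1/6 + Q)/(1 + Q))
-28*109 + w(1) = -28*109 + (1/6 + 1)/(1 + 1) = -3052 + (7/6)/2 = -3052 + (1/2)*(7/6) = -3052 + 7/12 = -36617/12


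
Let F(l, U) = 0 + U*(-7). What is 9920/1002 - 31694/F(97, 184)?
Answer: 484069/14028 ≈ 34.507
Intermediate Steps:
F(l, U) = -7*U (F(l, U) = 0 - 7*U = -7*U)
9920/1002 - 31694/F(97, 184) = 9920/1002 - 31694/((-7*184)) = 9920*(1/1002) - 31694/(-1288) = 4960/501 - 31694*(-1/1288) = 4960/501 + 689/28 = 484069/14028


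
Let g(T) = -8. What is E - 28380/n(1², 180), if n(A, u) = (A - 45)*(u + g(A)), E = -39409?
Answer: -157621/4 ≈ -39405.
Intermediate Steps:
n(A, u) = (-45 + A)*(-8 + u) (n(A, u) = (A - 45)*(u - 8) = (-45 + A)*(-8 + u))
E - 28380/n(1², 180) = -39409 - 28380/(360 - 45*180 - 8*1² + 1²*180) = -39409 - 28380/(360 - 8100 - 8*1 + 1*180) = -39409 - 28380/(360 - 8100 - 8 + 180) = -39409 - 28380/(-7568) = -39409 - 28380*(-1)/7568 = -39409 - 1*(-15/4) = -39409 + 15/4 = -157621/4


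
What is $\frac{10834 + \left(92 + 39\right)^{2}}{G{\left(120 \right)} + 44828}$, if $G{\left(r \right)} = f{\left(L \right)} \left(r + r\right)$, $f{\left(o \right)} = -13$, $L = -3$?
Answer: $\frac{27995}{41708} \approx 0.67121$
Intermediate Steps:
$G{\left(r \right)} = - 26 r$ ($G{\left(r \right)} = - 13 \left(r + r\right) = - 13 \cdot 2 r = - 26 r$)
$\frac{10834 + \left(92 + 39\right)^{2}}{G{\left(120 \right)} + 44828} = \frac{10834 + \left(92 + 39\right)^{2}}{\left(-26\right) 120 + 44828} = \frac{10834 + 131^{2}}{-3120 + 44828} = \frac{10834 + 17161}{41708} = 27995 \cdot \frac{1}{41708} = \frac{27995}{41708}$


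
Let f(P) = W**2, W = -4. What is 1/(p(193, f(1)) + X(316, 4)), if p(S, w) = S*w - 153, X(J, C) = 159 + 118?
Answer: 1/3212 ≈ 0.00031133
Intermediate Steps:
X(J, C) = 277
f(P) = 16 (f(P) = (-4)**2 = 16)
p(S, w) = -153 + S*w
1/(p(193, f(1)) + X(316, 4)) = 1/((-153 + 193*16) + 277) = 1/((-153 + 3088) + 277) = 1/(2935 + 277) = 1/3212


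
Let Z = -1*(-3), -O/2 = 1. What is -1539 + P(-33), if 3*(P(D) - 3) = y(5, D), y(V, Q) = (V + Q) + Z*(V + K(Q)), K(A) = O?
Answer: -4627/3 ≈ -1542.3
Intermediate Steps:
O = -2 (O = -2*1 = -2)
K(A) = -2
Z = 3
y(V, Q) = -6 + Q + 4*V (y(V, Q) = (V + Q) + 3*(V - 2) = (Q + V) + 3*(-2 + V) = (Q + V) + (-6 + 3*V) = -6 + Q + 4*V)
P(D) = 23/3 + D/3 (P(D) = 3 + (-6 + D + 4*5)/3 = 3 + (-6 + D + 20)/3 = 3 + (14 + D)/3 = 3 + (14/3 + D/3) = 23/3 + D/3)
-1539 + P(-33) = -1539 + (23/3 + (⅓)*(-33)) = -1539 + (23/3 - 11) = -1539 - 10/3 = -4627/3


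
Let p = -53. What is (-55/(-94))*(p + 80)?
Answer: 1485/94 ≈ 15.798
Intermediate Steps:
(-55/(-94))*(p + 80) = (-55/(-94))*(-53 + 80) = -55*(-1/94)*27 = (55/94)*27 = 1485/94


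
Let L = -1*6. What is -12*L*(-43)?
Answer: -3096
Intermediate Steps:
L = -6
-12*L*(-43) = -12*(-6)*(-43) = 72*(-43) = -3096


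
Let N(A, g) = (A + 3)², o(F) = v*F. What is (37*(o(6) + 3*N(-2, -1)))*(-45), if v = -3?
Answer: 24975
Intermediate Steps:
o(F) = -3*F
N(A, g) = (3 + A)²
(37*(o(6) + 3*N(-2, -1)))*(-45) = (37*(-3*6 + 3*(3 - 2)²))*(-45) = (37*(-18 + 3*1²))*(-45) = (37*(-18 + 3*1))*(-45) = (37*(-18 + 3))*(-45) = (37*(-15))*(-45) = -555*(-45) = 24975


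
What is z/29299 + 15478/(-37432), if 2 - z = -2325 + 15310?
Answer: -469734789/548360084 ≈ -0.85662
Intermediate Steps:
z = -12983 (z = 2 - (-2325 + 15310) = 2 - 1*12985 = 2 - 12985 = -12983)
z/29299 + 15478/(-37432) = -12983/29299 + 15478/(-37432) = -12983*1/29299 + 15478*(-1/37432) = -12983/29299 - 7739/18716 = -469734789/548360084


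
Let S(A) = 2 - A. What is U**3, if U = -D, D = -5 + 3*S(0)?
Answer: -1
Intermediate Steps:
D = 1 (D = -5 + 3*(2 - 1*0) = -5 + 3*(2 + 0) = -5 + 3*2 = -5 + 6 = 1)
U = -1 (U = -1*1 = -1)
U**3 = (-1)**3 = -1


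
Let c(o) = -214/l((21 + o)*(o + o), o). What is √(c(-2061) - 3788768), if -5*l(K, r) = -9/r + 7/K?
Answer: 8*I*√74689278635798/36727 ≈ 1882.5*I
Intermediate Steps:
l(K, r) = -7/(5*K) + 9/(5*r) (l(K, r) = -(-9/r + 7/K)/5 = -7/(5*K) + 9/(5*r))
c(o) = -214/(9/(5*o) - 7/(10*o*(21 + o))) (c(o) = -214/(-7*1/((21 + o)*(o + o))/5 + 9/(5*o)) = -214/(-7*1/(2*o*(21 + o))/5 + 9/(5*o)) = -214/(-7/(10*o*(21 + o)) + 9/(5*o)) = -214/(9/(5*o) - 7/(10*o*(21 + o))))
√(c(-2061) - 3788768) = √(2140*(-2061)*(-21 - 1*(-2061))/(371 + 18*(-2061)) - 3788768) = √(2140*(-2061)*(-21 + 2061)/(371 - 37098) - 3788768) = √(2140*(-2061)*2040/(-36727) - 3788768) = √(2140*(-2061)*(-1/36727)*2040 - 3788768) = √(8997501600/36727 - 3788768) = √(-130152580736/36727) = 8*I*√74689278635798/36727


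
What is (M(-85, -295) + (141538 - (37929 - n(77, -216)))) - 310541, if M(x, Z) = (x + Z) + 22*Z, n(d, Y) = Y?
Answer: -214018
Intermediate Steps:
M(x, Z) = x + 23*Z (M(x, Z) = (Z + x) + 22*Z = x + 23*Z)
(M(-85, -295) + (141538 - (37929 - n(77, -216)))) - 310541 = ((-85 + 23*(-295)) + (141538 - (37929 - 1*(-216)))) - 310541 = ((-85 - 6785) + (141538 - (37929 + 216))) - 310541 = (-6870 + (141538 - 1*38145)) - 310541 = (-6870 + (141538 - 38145)) - 310541 = (-6870 + 103393) - 310541 = 96523 - 310541 = -214018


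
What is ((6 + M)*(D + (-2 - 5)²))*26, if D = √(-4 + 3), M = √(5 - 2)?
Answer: 26*(6 + √3)*(49 + I) ≈ 9850.6 + 201.03*I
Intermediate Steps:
M = √3 ≈ 1.7320
D = I (D = √(-1) = I ≈ 1.0*I)
((6 + M)*(D + (-2 - 5)²))*26 = ((6 + √3)*(I + (-2 - 5)²))*26 = ((6 + √3)*(I + (-7)²))*26 = ((6 + √3)*(I + 49))*26 = ((6 + √3)*(49 + I))*26 = 26*(6 + √3)*(49 + I)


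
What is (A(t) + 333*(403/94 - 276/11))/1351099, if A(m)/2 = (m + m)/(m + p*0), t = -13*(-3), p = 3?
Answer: -7159027/1397036366 ≈ -0.0051244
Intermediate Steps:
t = 39
A(m) = 4 (A(m) = 2*((m + m)/(m + 3*0)) = 2*((2*m)/(m + 0)) = 2*((2*m)/m) = 2*2 = 4)
(A(t) + 333*(403/94 - 276/11))/1351099 = (4 + 333*(403/94 - 276/11))/1351099 = (4 + 333*(403*(1/94) - 276*1/11))*(1/1351099) = (4 + 333*(403/94 - 276/11))*(1/1351099) = (4 + 333*(-21511/1034))*(1/1351099) = (4 - 7163163/1034)*(1/1351099) = -7159027/1034*1/1351099 = -7159027/1397036366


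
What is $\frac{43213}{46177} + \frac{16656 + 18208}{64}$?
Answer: $\frac{100792535}{184708} \approx 545.69$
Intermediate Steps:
$\frac{43213}{46177} + \frac{16656 + 18208}{64} = 43213 \cdot \frac{1}{46177} + 34864 \cdot \frac{1}{64} = \frac{43213}{46177} + \frac{2179}{4} = \frac{100792535}{184708}$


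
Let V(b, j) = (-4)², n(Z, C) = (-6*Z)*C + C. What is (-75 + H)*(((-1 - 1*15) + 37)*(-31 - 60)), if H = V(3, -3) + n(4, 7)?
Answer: 420420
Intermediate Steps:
n(Z, C) = C - 6*C*Z (n(Z, C) = -6*C*Z + C = C - 6*C*Z)
V(b, j) = 16
H = -145 (H = 16 + 7*(1 - 6*4) = 16 + 7*(1 - 24) = 16 + 7*(-23) = 16 - 161 = -145)
(-75 + H)*(((-1 - 1*15) + 37)*(-31 - 60)) = (-75 - 145)*(((-1 - 1*15) + 37)*(-31 - 60)) = -220*((-1 - 15) + 37)*(-91) = -220*(-16 + 37)*(-91) = -4620*(-91) = -220*(-1911) = 420420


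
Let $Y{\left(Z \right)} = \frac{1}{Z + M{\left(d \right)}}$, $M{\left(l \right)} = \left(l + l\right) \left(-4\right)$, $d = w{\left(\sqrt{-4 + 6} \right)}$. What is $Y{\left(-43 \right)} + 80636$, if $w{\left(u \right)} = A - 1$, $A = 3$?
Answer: $\frac{4757523}{59} \approx 80636.0$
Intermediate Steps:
$w{\left(u \right)} = 2$ ($w{\left(u \right)} = 3 - 1 = 2$)
$d = 2$
$M{\left(l \right)} = - 8 l$ ($M{\left(l \right)} = 2 l \left(-4\right) = - 8 l$)
$Y{\left(Z \right)} = \frac{1}{-16 + Z}$ ($Y{\left(Z \right)} = \frac{1}{Z - 16} = \frac{1}{-16 + Z}$)
$Y{\left(-43 \right)} + 80636 = \frac{1}{-16 - 43} + 80636 = \frac{1}{-59} + 80636 = - \frac{1}{59} + 80636 = \frac{4757523}{59}$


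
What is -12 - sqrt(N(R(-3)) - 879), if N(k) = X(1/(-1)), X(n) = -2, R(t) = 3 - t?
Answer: -12 - I*sqrt(881) ≈ -12.0 - 29.682*I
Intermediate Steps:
N(k) = -2
-12 - sqrt(N(R(-3)) - 879) = -12 - sqrt(-2 - 879) = -12 - sqrt(-881) = -12 - I*sqrt(881)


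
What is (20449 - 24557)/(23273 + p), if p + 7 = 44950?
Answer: -1027/17054 ≈ -0.060220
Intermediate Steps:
p = 44943 (p = -7 + 44950 = 44943)
(20449 - 24557)/(23273 + p) = (20449 - 24557)/(23273 + 44943) = -4108/68216 = -4108*1/68216 = -1027/17054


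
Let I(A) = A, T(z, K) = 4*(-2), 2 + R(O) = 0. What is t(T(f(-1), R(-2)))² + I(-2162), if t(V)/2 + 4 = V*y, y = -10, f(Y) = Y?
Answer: 20942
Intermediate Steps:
R(O) = -2 (R(O) = -2 + 0 = -2)
T(z, K) = -8
t(V) = -8 - 20*V (t(V) = -8 + 2*(V*(-10)) = -8 + 2*(-10*V) = -8 - 20*V)
t(T(f(-1), R(-2)))² + I(-2162) = (-8 - 20*(-8))² - 2162 = (-8 + 160)² - 2162 = 152² - 2162 = 23104 - 2162 = 20942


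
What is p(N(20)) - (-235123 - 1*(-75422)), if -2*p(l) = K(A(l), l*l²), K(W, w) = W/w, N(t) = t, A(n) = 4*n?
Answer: 31940199/200 ≈ 1.5970e+5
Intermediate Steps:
p(l) = -2/l² (p(l) = -4*l/(2*(l*l²)) = -4*l/(2*(l³)) = -4*l/(2*l³) = -2/l²)
p(N(20)) - (-235123 - 1*(-75422)) = -2/20² - (-235123 - 1*(-75422)) = -2*1/400 - (-235123 + 75422) = -1/200 - 1*(-159701) = -1/200 + 159701 = 31940199/200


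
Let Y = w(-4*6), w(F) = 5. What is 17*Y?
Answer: 85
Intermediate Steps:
Y = 5
17*Y = 17*5 = 85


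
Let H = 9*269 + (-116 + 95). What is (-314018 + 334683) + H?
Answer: 23065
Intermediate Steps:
H = 2400 (H = 2421 - 21 = 2400)
(-314018 + 334683) + H = (-314018 + 334683) + 2400 = 20665 + 2400 = 23065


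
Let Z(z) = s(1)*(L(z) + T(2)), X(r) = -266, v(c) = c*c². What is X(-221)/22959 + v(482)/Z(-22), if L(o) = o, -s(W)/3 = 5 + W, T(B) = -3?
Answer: 142830697634/573975 ≈ 2.4884e+5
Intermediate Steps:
v(c) = c³
s(W) = -15 - 3*W (s(W) = -3*(5 + W) = -15 - 3*W)
Z(z) = 54 - 18*z (Z(z) = (-15 - 3*1)*(z - 3) = (-15 - 3)*(-3 + z) = -18*(-3 + z) = 54 - 18*z)
X(-221)/22959 + v(482)/Z(-22) = -266/22959 + 482³/(54 - 18*(-22)) = -266*1/22959 + 111980168/(54 + 396) = -266/22959 + 111980168/450 = -266/22959 + 111980168*(1/450) = -266/22959 + 55990084/225 = 142830697634/573975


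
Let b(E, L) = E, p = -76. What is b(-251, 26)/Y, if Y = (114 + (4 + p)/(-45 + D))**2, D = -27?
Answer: -251/13225 ≈ -0.018979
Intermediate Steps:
Y = 13225 (Y = (114 + (4 - 76)/(-45 - 27))**2 = (114 - 72/(-72))**2 = (114 - 72*(-1/72))**2 = (114 + 1)**2 = 115**2 = 13225)
b(-251, 26)/Y = -251/13225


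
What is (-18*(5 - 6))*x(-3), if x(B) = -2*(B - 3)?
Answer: 216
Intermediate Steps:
x(B) = 6 - 2*B (x(B) = -2*(-3 + B) = 6 - 2*B)
(-18*(5 - 6))*x(-3) = (-18*(5 - 6))*(6 - 2*(-3)) = (-18*(-1))*(6 + 6) = 18*12 = 216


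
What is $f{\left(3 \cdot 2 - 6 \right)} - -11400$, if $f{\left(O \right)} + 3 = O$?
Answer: $11397$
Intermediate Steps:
$f{\left(O \right)} = -3 + O$
$f{\left(3 \cdot 2 - 6 \right)} - -11400 = \left(-3 + \left(3 \cdot 2 - 6\right)\right) - -11400 = \left(-3 + \left(6 - 6\right)\right) + 11400 = \left(-3 + 0\right) + 11400 = -3 + 11400 = 11397$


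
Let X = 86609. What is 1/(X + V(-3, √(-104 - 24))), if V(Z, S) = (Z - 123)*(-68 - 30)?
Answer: 1/98957 ≈ 1.0105e-5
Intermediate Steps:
V(Z, S) = 12054 - 98*Z (V(Z, S) = (-123 + Z)*(-98) = 12054 - 98*Z)
1/(X + V(-3, √(-104 - 24))) = 1/(86609 + (12054 - 98*(-3))) = 1/(86609 + (12054 + 294)) = 1/(86609 + 12348) = 1/98957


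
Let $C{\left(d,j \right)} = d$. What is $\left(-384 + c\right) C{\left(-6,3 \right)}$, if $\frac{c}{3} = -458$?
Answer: $10548$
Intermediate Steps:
$c = -1374$ ($c = 3 \left(-458\right) = -1374$)
$\left(-384 + c\right) C{\left(-6,3 \right)} = \left(-384 - 1374\right) \left(-6\right) = \left(-1758\right) \left(-6\right) = 10548$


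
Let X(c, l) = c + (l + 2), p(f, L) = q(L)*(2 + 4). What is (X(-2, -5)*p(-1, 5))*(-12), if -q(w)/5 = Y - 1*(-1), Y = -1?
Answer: 0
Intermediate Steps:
q(w) = 0 (q(w) = -5*(-1 - 1*(-1)) = -5*(-1 + 1) = -5*0 = 0)
p(f, L) = 0 (p(f, L) = 0*(2 + 4) = 0*6 = 0)
X(c, l) = 2 + c + l (X(c, l) = c + (2 + l) = 2 + c + l)
(X(-2, -5)*p(-1, 5))*(-12) = ((2 - 2 - 5)*0)*(-12) = -5*0*(-12) = 0*(-12) = 0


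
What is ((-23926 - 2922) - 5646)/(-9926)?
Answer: 2321/709 ≈ 3.2736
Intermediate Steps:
((-23926 - 2922) - 5646)/(-9926) = (-26848 - 5646)*(-1/9926) = -32494*(-1/9926) = 2321/709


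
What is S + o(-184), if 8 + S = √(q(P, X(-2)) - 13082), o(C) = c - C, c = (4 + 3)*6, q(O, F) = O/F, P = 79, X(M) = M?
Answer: 218 + I*√52486/2 ≈ 218.0 + 114.55*I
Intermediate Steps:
c = 42 (c = 7*6 = 42)
o(C) = 42 - C
S = -8 + I*√52486/2 (S = -8 + √(79/(-2) - 13082) = -8 + √(79*(-½) - 13082) = -8 + √(-79/2 - 13082) = -8 + √(-26243/2) = -8 + I*√52486/2 ≈ -8.0 + 114.55*I)
S + o(-184) = (-8 + I*√52486/2) + (42 - 1*(-184)) = (-8 + I*√52486/2) + (42 + 184) = (-8 + I*√52486/2) + 226 = 218 + I*√52486/2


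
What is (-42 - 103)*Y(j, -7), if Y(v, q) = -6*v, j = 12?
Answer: 10440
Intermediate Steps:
(-42 - 103)*Y(j, -7) = (-42 - 103)*(-6*12) = -145*(-72) = 10440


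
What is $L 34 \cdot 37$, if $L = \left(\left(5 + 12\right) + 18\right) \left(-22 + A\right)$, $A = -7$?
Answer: $-1276870$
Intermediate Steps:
$L = -1015$ ($L = \left(\left(5 + 12\right) + 18\right) \left(-22 - 7\right) = \left(17 + 18\right) \left(-29\right) = 35 \left(-29\right) = -1015$)
$L 34 \cdot 37 = \left(-1015\right) 34 \cdot 37 = \left(-34510\right) 37 = -1276870$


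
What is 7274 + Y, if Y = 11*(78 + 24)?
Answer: 8396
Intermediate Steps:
Y = 1122 (Y = 11*102 = 1122)
7274 + Y = 7274 + 1122 = 8396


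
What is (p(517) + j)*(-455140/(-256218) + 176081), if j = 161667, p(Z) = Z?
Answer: 3658512353703416/128109 ≈ 2.8558e+10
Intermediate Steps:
(p(517) + j)*(-455140/(-256218) + 176081) = (517 + 161667)*(-455140/(-256218) + 176081) = 162184*(-455140*(-1/256218) + 176081) = 162184*(227570/128109 + 176081) = 162184*(22557788399/128109) = 3658512353703416/128109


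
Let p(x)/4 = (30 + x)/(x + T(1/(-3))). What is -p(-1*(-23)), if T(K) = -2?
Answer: -212/21 ≈ -10.095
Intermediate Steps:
p(x) = 4*(30 + x)/(-2 + x) (p(x) = 4*((30 + x)/(x - 2)) = 4*((30 + x)/(-2 + x)) = 4*(30 + x)/(-2 + x))
-p(-1*(-23)) = -4*(30 - 1*(-23))/(-2 - 1*(-23)) = -4*(30 + 23)/(-2 + 23) = -4*53/21 = -1*212/21 = -212/21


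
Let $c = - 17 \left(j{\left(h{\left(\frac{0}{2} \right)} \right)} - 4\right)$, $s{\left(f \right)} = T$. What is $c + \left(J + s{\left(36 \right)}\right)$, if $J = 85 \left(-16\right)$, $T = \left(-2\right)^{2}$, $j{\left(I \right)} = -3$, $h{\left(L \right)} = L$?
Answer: $-1237$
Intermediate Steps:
$T = 4$
$s{\left(f \right)} = 4$
$J = -1360$
$c = 119$ ($c = - 17 \left(-3 - 4\right) = \left(-17\right) \left(-7\right) = 119$)
$c + \left(J + s{\left(36 \right)}\right) = 119 + \left(-1360 + 4\right) = 119 - 1356 = -1237$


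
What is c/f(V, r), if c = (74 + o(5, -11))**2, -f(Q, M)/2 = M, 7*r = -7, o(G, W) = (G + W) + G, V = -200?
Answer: 5329/2 ≈ 2664.5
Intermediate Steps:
o(G, W) = W + 2*G
r = -1 (r = (1/7)*(-7) = -1)
f(Q, M) = -2*M
c = 5329 (c = (74 + (-11 + 2*5))**2 = (74 + (-11 + 10))**2 = (74 - 1)**2 = 73**2 = 5329)
c/f(V, r) = 5329/((-2*(-1))) = 5329/2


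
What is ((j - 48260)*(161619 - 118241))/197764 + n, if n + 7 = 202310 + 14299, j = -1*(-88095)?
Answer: 22282020279/98882 ≈ 2.2534e+5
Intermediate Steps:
j = 88095
n = 216602 (n = -7 + (202310 + 14299) = -7 + 216609 = 216602)
((j - 48260)*(161619 - 118241))/197764 + n = ((88095 - 48260)*(161619 - 118241))/197764 + 216602 = (39835*43378)*(1/197764) + 216602 = 1727962630*(1/197764) + 216602 = 863981315/98882 + 216602 = 22282020279/98882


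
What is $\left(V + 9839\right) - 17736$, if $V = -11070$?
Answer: $-18967$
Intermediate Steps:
$\left(V + 9839\right) - 17736 = \left(-11070 + 9839\right) - 17736 = -1231 - 17736 = -18967$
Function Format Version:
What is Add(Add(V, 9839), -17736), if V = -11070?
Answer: -18967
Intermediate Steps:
Add(Add(V, 9839), -17736) = Add(Add(-11070, 9839), -17736) = Add(-1231, -17736) = -18967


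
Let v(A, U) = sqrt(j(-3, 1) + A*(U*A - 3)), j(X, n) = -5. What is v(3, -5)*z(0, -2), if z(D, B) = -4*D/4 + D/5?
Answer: 0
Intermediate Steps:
z(D, B) = -4*D/5 (z(D, B) = -D + D*(1/5) = -D + D/5 = -4*D/5)
v(A, U) = sqrt(-5 + A*(-3 + A*U)) (v(A, U) = sqrt(-5 + A*(U*A - 3)) = sqrt(-5 + A*(A*U - 3)) = sqrt(-5 + A*(-3 + A*U)))
v(3, -5)*z(0, -2) = sqrt(-5 - 3*3 - 5*3**2)*(-4/5*0) = sqrt(-5 - 9 - 5*9)*0 = sqrt(-5 - 9 - 45)*0 = sqrt(-59)*0 = (I*sqrt(59))*0 = 0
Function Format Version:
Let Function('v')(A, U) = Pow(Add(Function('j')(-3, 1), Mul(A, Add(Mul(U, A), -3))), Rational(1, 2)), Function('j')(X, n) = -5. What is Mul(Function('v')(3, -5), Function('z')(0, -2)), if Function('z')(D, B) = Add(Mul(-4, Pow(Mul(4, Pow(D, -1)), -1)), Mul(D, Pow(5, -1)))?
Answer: 0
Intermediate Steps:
Function('z')(D, B) = Mul(Rational(-4, 5), D) (Function('z')(D, B) = Add(Mul(-4, Mul(Rational(1, 4), D)), Mul(D, Rational(1, 5))) = Add(Mul(-1, D), Mul(Rational(1, 5), D)) = Mul(Rational(-4, 5), D))
Function('v')(A, U) = Pow(Add(-5, Mul(A, Add(-3, Mul(A, U)))), Rational(1, 2)) (Function('v')(A, U) = Pow(Add(-5, Mul(A, Add(Mul(U, A), -3))), Rational(1, 2)) = Pow(Add(-5, Mul(A, Add(Mul(A, U), -3))), Rational(1, 2)) = Pow(Add(-5, Mul(A, Add(-3, Mul(A, U)))), Rational(1, 2)))
Mul(Function('v')(3, -5), Function('z')(0, -2)) = Mul(Pow(Add(-5, Mul(-3, 3), Mul(-5, Pow(3, 2))), Rational(1, 2)), Mul(Rational(-4, 5), 0)) = Mul(Pow(Add(-5, -9, Mul(-5, 9)), Rational(1, 2)), 0) = Mul(Pow(Add(-5, -9, -45), Rational(1, 2)), 0) = Mul(Pow(-59, Rational(1, 2)), 0) = Mul(Mul(I, Pow(59, Rational(1, 2))), 0) = 0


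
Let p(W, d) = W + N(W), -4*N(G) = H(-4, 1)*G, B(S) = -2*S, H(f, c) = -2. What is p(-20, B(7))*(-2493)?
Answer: 74790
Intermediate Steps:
N(G) = G/2 (N(G) = -(-1)*G/2 = G/2)
p(W, d) = 3*W/2 (p(W, d) = W + W/2 = 3*W/2)
p(-20, B(7))*(-2493) = ((3/2)*(-20))*(-2493) = -30*(-2493) = 74790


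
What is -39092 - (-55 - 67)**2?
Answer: -53976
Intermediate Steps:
-39092 - (-55 - 67)**2 = -39092 - 1*(-122)**2 = -39092 - 1*14884 = -39092 - 14884 = -53976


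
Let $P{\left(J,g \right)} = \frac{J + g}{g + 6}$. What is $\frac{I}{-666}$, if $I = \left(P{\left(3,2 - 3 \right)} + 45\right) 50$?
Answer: $- \frac{1135}{333} \approx -3.4084$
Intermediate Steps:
$P{\left(J,g \right)} = \frac{J + g}{6 + g}$
$I = 2270$ ($I = \left(\frac{3 + \left(2 - 3\right)}{6 + \left(2 - 3\right)} + 45\right) 50 = \left(\frac{3 - 1}{6 - 1} + 45\right) 50 = \left(\frac{1}{5} \cdot 2 + 45\right) 50 = \left(\frac{2}{5} + 45\right) 50 = \frac{227}{5} \cdot 50 = 2270$)
$\frac{I}{-666} = \frac{2270}{-666} = 2270 \left(- \frac{1}{666}\right) = - \frac{1135}{333}$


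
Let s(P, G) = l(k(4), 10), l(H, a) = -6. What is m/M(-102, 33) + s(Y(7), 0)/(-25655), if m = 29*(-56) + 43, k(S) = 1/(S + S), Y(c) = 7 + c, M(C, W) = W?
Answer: -13520119/282205 ≈ -47.909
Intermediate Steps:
k(S) = 1/(2*S)
m = -1581 (m = -1624 + 43 = -1581)
s(P, G) = -6
m/M(-102, 33) + s(Y(7), 0)/(-25655) = -1581/33 - 6/(-25655) = -1581*1/33 - 6*(-1/25655) = -527/11 + 6/25655 = -13520119/282205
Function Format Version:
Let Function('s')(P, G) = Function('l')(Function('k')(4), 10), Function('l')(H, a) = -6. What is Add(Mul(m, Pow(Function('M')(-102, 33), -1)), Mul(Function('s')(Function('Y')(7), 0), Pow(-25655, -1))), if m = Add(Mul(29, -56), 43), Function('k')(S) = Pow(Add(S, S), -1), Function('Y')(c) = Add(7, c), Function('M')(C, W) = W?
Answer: Rational(-13520119, 282205) ≈ -47.909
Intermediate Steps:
Function('k')(S) = Mul(Rational(1, 2), Pow(S, -1)) (Function('k')(S) = Pow(Mul(2, S), -1) = Mul(Rational(1, 2), Pow(S, -1)))
m = -1581 (m = Add(-1624, 43) = -1581)
Function('s')(P, G) = -6
Add(Mul(m, Pow(Function('M')(-102, 33), -1)), Mul(Function('s')(Function('Y')(7), 0), Pow(-25655, -1))) = Add(Mul(-1581, Pow(33, -1)), Mul(-6, Pow(-25655, -1))) = Add(Mul(-1581, Rational(1, 33)), Mul(-6, Rational(-1, 25655))) = Add(Rational(-527, 11), Rational(6, 25655)) = Rational(-13520119, 282205)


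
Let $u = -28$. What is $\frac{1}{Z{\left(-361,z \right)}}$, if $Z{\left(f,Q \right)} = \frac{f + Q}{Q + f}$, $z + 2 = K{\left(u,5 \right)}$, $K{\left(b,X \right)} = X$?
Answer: $1$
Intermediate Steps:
$z = 3$ ($z = -2 + 5 = 3$)
$Z{\left(f,Q \right)} = 1$ ($Z{\left(f,Q \right)} = \frac{Q + f}{Q + f} = 1$)
$\frac{1}{Z{\left(-361,z \right)}} = 1^{-1} = 1$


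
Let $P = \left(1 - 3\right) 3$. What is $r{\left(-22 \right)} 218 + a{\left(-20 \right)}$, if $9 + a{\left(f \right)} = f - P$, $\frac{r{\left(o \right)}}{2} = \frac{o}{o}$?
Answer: $413$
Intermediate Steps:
$r{\left(o \right)} = 2$ ($r{\left(o \right)} = 2 \frac{o}{o} = 2 \cdot 1 = 2$)
$P = -6$ ($P = \left(-2\right) 3 = -6$)
$a{\left(f \right)} = -3 + f$ ($a{\left(f \right)} = -9 + \left(f - -6\right) = -9 + \left(f + 6\right) = -9 + \left(6 + f\right) = -3 + f$)
$r{\left(-22 \right)} 218 + a{\left(-20 \right)} = 2 \cdot 218 - 23 = 436 - 23 = 413$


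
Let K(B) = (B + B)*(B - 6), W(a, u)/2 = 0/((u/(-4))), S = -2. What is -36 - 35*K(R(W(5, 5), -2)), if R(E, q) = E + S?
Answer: -1156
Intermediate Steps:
W(a, u) = 0 (W(a, u) = 2*(0/((u/(-4)))) = 2*(0/((u*(-1/4)))) = 2*(0/((-u/4))) = 2*(0*(-4/u)) = 2*0 = 0)
R(E, q) = -2 + E (R(E, q) = E - 2 = -2 + E)
K(B) = 2*B*(-6 + B) (K(B) = (2*B)*(-6 + B) = 2*B*(-6 + B))
-36 - 35*K(R(W(5, 5), -2)) = -36 - 70*(-2 + 0)*(-6 + (-2 + 0)) = -36 - 70*(-2)*(-6 - 2) = -36 - 70*(-2)*(-8) = -36 - 35*32 = -36 - 1120 = -1156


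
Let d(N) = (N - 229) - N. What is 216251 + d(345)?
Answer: 216022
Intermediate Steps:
d(N) = -229 (d(N) = (-229 + N) - N = -229)
216251 + d(345) = 216251 - 229 = 216022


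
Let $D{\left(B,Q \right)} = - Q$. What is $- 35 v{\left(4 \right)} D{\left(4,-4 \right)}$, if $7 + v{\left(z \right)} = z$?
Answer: $420$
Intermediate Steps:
$v{\left(z \right)} = -7 + z$
$- 35 v{\left(4 \right)} D{\left(4,-4 \right)} = - 35 \left(-7 + 4\right) \left(\left(-1\right) \left(-4\right)\right) = \left(-35\right) \left(-3\right) 4 = 105 \cdot 4 = 420$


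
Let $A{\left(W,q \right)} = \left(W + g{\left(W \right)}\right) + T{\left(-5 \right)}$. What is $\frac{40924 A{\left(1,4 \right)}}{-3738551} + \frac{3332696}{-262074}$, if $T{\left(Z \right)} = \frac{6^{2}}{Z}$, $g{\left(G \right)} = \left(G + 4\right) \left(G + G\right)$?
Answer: $- \frac{31250523514312}{2449442536935} \approx -12.758$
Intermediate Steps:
$g{\left(G \right)} = 2 G \left(4 + G\right)$ ($g{\left(G \right)} = \left(4 + G\right) 2 G = 2 G \left(4 + G\right)$)
$T{\left(Z \right)} = \frac{36}{Z}$
$A{\left(W,q \right)} = - \frac{36}{5} + W + 2 W \left(4 + W\right)$ ($A{\left(W,q \right)} = \left(W + 2 W \left(4 + W\right)\right) + \frac{36}{-5} = \left(W + 2 W \left(4 + W\right)\right) + 36 \left(- \frac{1}{5}\right) = \left(W + 2 W \left(4 + W\right)\right) - \frac{36}{5} = - \frac{36}{5} + W + 2 W \left(4 + W\right)$)
$\frac{40924 A{\left(1,4 \right)}}{-3738551} + \frac{3332696}{-262074} = \frac{40924 \left(- \frac{36}{5} + 2 \cdot 1^{2} + 9 \cdot 1\right)}{-3738551} + \frac{3332696}{-262074} = 40924 \left(- \frac{36}{5} + 2 \cdot 1 + 9\right) \left(- \frac{1}{3738551}\right) + 3332696 \left(- \frac{1}{262074}\right) = 40924 \left(- \frac{36}{5} + 2 + 9\right) \left(- \frac{1}{3738551}\right) - \frac{1666348}{131037} = 40924 \cdot \frac{19}{5} \left(- \frac{1}{3738551}\right) - \frac{1666348}{131037} = \frac{777556}{5} \left(- \frac{1}{3738551}\right) - \frac{1666348}{131037} = - \frac{777556}{18692755} - \frac{1666348}{131037} = - \frac{31250523514312}{2449442536935}$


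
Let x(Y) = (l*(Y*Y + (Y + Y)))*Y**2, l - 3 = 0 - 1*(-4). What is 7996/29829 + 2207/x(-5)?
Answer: 28940701/26100375 ≈ 1.1088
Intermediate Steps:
l = 7 (l = 3 + (0 - 1*(-4)) = 3 + (0 + 4) = 3 + 4 = 7)
x(Y) = Y**2*(7*Y**2 + 14*Y) (x(Y) = (7*(Y*Y + (Y + Y)))*Y**2 = (7*(Y**2 + 2*Y))*Y**2 = (7*Y**2 + 14*Y)*Y**2 = Y**2*(7*Y**2 + 14*Y))
7996/29829 + 2207/x(-5) = 7996/29829 + 2207/((7*(-5)**3*(2 - 5))) = 7996*(1/29829) + 2207/((7*(-125)*(-3))) = 7996/29829 + 2207/2625 = 28940701/26100375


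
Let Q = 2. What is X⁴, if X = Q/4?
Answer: 1/16 ≈ 0.062500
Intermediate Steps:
X = ½ (X = 2/4 = 2*(¼) = ½ ≈ 0.50000)
X⁴ = (½)⁴ = 1/16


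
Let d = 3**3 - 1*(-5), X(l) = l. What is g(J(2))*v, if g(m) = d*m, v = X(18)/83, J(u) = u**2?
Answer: 2304/83 ≈ 27.759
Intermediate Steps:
v = 18/83 ≈ 0.21687
d = 32 (d = 27 + 5 = 32)
g(m) = 32*m
g(J(2))*v = (32*2**2)*(18/83) = (32*4)*(18/83) = 128*(18/83) = 2304/83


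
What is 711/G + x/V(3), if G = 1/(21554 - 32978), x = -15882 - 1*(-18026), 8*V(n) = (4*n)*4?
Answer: -24366320/3 ≈ -8.1221e+6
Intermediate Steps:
V(n) = 2*n (V(n) = ((4*n)*4)/8 = (16*n)/8 = 2*n)
x = 2144 (x = -15882 + 18026 = 2144)
G = -1/11424 (G = 1/(-11424) = -1/11424 ≈ -8.7535e-5)
711/G + x/V(3) = 711/(-1/11424) + 2144/((2*3)) = 711*(-11424) + 2144/6 = -8122464 + 2144*(⅙) = -8122464 + 1072/3 = -24366320/3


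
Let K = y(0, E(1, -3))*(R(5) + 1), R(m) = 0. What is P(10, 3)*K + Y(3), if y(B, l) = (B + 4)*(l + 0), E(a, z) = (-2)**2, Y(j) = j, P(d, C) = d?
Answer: 163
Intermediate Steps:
E(a, z) = 4
y(B, l) = l*(4 + B) (y(B, l) = (4 + B)*l = l*(4 + B))
K = 16 (K = (4*(4 + 0))*(0 + 1) = (4*4)*1 = 16*1 = 16)
P(10, 3)*K + Y(3) = 10*16 + 3 = 160 + 3 = 163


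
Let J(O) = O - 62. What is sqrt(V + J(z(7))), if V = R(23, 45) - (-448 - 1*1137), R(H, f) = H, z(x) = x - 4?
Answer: sqrt(1549) ≈ 39.357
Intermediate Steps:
z(x) = -4 + x
V = 1608 (V = 23 - (-448 - 1*1137) = 23 - (-448 - 1137) = 23 - 1*(-1585) = 23 + 1585 = 1608)
J(O) = -62 + O
sqrt(V + J(z(7))) = sqrt(1608 + (-62 + (-4 + 7))) = sqrt(1608 + (-62 + 3)) = sqrt(1608 - 59) = sqrt(1549)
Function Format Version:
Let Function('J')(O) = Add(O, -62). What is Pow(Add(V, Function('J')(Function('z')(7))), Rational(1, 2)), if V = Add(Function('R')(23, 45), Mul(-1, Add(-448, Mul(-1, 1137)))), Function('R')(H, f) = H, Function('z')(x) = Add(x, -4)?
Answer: Pow(1549, Rational(1, 2)) ≈ 39.357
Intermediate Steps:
Function('z')(x) = Add(-4, x)
V = 1608 (V = Add(23, Mul(-1, Add(-448, Mul(-1, 1137)))) = Add(23, Mul(-1, Add(-448, -1137))) = Add(23, Mul(-1, -1585)) = Add(23, 1585) = 1608)
Function('J')(O) = Add(-62, O)
Pow(Add(V, Function('J')(Function('z')(7))), Rational(1, 2)) = Pow(Add(1608, Add(-62, Add(-4, 7))), Rational(1, 2)) = Pow(Add(1608, Add(-62, 3)), Rational(1, 2)) = Pow(Add(1608, -59), Rational(1, 2)) = Pow(1549, Rational(1, 2))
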